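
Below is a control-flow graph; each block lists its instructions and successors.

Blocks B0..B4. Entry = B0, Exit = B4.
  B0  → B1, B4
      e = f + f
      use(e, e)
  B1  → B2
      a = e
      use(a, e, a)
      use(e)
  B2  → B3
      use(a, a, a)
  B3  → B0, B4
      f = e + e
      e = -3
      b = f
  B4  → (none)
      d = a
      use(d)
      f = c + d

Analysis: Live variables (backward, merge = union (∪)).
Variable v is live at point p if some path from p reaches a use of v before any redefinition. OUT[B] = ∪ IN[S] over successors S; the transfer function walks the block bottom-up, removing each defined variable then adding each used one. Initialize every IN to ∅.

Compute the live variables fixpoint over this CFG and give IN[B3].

Converged values:
  B0:  IN={a, c, f}  OUT={a, c, e}
  B1:  IN={c, e}  OUT={a, c, e}
  B2:  IN={a, c, e}  OUT={a, c, e}
  B3:  IN={a, c, e}  OUT={a, c, f}
  B4:  IN={a, c}  OUT={}

Merge at B3: OUT[B3] = IN[B0] ⊔ IN[B4] = {a, c, f}
Applying B3's transfer function to that OUT value gives IN[B3] (row B3 above).

Answer: {a, c, e}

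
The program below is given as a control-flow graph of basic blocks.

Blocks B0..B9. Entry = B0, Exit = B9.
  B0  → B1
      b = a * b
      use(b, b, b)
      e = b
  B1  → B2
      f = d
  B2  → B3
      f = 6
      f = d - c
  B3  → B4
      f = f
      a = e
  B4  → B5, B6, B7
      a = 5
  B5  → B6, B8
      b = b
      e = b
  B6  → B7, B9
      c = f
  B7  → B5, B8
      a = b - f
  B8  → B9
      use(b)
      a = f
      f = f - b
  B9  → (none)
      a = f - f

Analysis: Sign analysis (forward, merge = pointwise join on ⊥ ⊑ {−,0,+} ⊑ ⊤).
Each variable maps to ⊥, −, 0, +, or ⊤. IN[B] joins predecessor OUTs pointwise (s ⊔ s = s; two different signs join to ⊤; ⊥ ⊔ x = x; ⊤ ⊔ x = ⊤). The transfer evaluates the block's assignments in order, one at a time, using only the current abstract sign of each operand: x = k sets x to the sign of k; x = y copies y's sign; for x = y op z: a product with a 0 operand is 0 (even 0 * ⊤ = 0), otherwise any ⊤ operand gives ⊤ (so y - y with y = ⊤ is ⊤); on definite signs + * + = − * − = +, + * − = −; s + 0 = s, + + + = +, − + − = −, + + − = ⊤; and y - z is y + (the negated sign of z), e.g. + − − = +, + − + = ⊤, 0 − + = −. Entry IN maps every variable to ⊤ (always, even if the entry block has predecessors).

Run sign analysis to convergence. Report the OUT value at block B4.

Answer: {a: +, b: ⊤, c: ⊤, d: ⊤, e: ⊤, f: ⊤}

Working:
Fixpoint table:
  B0:   IN=(all ⊤)   OUT=(all ⊤)
  B1:   IN=(all ⊤)   OUT=(all ⊤)
  B2:   IN=(all ⊤)   OUT=(all ⊤)
  B3:   IN=(all ⊤)   OUT=(all ⊤)
  B4:   IN=(all ⊤)   OUT={a:+; rest ⊤}
  B5:   IN=(all ⊤)   OUT=(all ⊤)
  B6:   IN=(all ⊤)   OUT=(all ⊤)
  B7:   IN=(all ⊤)   OUT=(all ⊤)
  B8:   IN=(all ⊤)   OUT=(all ⊤)
  B9:   IN=(all ⊤)   OUT=(all ⊤)

Merge at B4: IN[B4] = OUT[B3] = {a: ⊤, b: ⊤, c: ⊤, d: ⊤, e: ⊤, f: ⊤}
Applying B4's transfer function to that IN value gives OUT[B4] (row B4 above).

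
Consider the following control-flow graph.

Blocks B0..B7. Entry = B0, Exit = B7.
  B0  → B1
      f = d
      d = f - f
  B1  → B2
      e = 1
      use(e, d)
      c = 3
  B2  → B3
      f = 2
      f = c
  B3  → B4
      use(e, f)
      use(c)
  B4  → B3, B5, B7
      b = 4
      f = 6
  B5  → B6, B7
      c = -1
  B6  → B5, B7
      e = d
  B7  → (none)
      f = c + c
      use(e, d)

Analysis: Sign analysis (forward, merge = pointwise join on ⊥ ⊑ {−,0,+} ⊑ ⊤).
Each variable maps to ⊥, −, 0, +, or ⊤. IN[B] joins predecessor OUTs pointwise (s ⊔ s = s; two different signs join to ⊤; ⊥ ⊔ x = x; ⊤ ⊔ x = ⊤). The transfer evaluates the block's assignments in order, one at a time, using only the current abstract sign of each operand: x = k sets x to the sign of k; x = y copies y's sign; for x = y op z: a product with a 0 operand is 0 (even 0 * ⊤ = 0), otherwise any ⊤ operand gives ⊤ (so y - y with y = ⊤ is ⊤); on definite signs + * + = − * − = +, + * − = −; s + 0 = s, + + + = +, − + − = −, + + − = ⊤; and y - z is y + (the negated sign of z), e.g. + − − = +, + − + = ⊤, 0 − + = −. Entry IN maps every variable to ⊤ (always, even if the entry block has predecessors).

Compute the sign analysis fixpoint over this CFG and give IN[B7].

Answer: {a: ⊤, b: +, c: ⊤, d: ⊤, e: ⊤, f: +}

Trace:
Converged values:
  B0: | IN=(all ⊤) | OUT=(all ⊤)
  B1: | IN=(all ⊤) | OUT={c:+, e:+; rest ⊤}
  B2: | IN={c:+, e:+; rest ⊤} | OUT={c:+, e:+, f:+; rest ⊤}
  B3: | IN={c:+, e:+, f:+; rest ⊤} | OUT={c:+, e:+, f:+; rest ⊤}
  B4: | IN={c:+, e:+, f:+; rest ⊤} | OUT={b:+, c:+, e:+, f:+; rest ⊤}
  B5: | IN={b:+, f:+; rest ⊤} | OUT={b:+, c:-, f:+; rest ⊤}
  B6: | IN={b:+, c:-, f:+; rest ⊤} | OUT={b:+, c:-, f:+; rest ⊤}
  B7: | IN={b:+, f:+; rest ⊤} | OUT={b:+; rest ⊤}

Merge at B7: IN[B7] = OUT[B4] ⊔ OUT[B5] ⊔ OUT[B6] = {a: ⊤, b: +, c: ⊤, d: ⊤, e: ⊤, f: +}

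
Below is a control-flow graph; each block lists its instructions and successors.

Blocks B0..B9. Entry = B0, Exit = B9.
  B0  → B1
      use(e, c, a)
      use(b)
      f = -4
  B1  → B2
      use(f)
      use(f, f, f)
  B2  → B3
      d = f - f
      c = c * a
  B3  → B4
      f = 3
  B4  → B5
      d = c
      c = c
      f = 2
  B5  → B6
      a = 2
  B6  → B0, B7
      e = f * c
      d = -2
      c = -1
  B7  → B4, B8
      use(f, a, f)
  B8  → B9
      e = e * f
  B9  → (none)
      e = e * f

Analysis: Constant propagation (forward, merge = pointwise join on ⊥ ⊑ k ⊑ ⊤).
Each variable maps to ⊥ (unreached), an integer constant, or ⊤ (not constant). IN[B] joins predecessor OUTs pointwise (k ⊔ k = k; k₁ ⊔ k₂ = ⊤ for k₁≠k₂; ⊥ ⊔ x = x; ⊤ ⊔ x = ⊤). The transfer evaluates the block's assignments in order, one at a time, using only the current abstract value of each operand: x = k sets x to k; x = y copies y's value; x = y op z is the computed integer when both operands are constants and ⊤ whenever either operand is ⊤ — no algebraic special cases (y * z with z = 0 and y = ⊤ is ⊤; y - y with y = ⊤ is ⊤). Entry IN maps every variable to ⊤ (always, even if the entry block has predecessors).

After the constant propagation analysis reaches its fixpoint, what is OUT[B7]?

Converged values:
  B0:   IN=(all ⊤)   OUT={f:-4; rest ⊤}
  B1:   IN={f:-4; rest ⊤}   OUT={f:-4; rest ⊤}
  B2:   IN={f:-4; rest ⊤}   OUT={d:0, f:-4; rest ⊤}
  B3:   IN={d:0, f:-4; rest ⊤}   OUT={d:0, f:3; rest ⊤}
  B4:   IN=(all ⊤)   OUT={f:2; rest ⊤}
  B5:   IN={f:2; rest ⊤}   OUT={a:2, f:2; rest ⊤}
  B6:   IN={a:2, f:2; rest ⊤}   OUT={a:2, c:-1, d:-2, f:2; rest ⊤}
  B7:   IN={a:2, c:-1, d:-2, f:2; rest ⊤}   OUT={a:2, c:-1, d:-2, f:2; rest ⊤}
  B8:   IN={a:2, c:-1, d:-2, f:2; rest ⊤}   OUT={a:2, c:-1, d:-2, f:2; rest ⊤}
  B9:   IN={a:2, c:-1, d:-2, f:2; rest ⊤}   OUT={a:2, c:-1, d:-2, f:2; rest ⊤}

Merge at B7: IN[B7] = OUT[B6] = {a: 2, b: ⊤, c: -1, d: -2, e: ⊤, f: 2}
Applying B7's transfer function to that IN value gives OUT[B7] (row B7 above).

Answer: {a: 2, b: ⊤, c: -1, d: -2, e: ⊤, f: 2}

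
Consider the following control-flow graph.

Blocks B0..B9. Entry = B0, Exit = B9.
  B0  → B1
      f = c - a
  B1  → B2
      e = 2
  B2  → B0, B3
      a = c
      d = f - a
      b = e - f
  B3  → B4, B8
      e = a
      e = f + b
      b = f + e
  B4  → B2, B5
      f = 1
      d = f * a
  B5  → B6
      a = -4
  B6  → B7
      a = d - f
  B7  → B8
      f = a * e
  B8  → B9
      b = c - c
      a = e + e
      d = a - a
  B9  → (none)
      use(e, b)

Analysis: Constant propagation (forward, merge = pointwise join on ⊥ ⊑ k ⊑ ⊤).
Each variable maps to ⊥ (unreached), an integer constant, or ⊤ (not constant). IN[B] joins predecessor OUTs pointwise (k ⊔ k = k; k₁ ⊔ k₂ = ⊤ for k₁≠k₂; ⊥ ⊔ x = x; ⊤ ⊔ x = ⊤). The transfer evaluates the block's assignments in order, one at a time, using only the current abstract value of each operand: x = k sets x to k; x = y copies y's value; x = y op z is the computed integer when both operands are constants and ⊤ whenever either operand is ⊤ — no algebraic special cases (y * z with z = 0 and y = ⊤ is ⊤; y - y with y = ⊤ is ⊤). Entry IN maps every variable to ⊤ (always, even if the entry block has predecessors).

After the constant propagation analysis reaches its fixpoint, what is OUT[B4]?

Answer: {a: ⊤, b: ⊤, c: ⊤, d: ⊤, e: ⊤, f: 1}

Derivation:
Converged values:
  B0:   IN=(all ⊤)   OUT=(all ⊤)
  B1:   IN=(all ⊤)   OUT={e:2; rest ⊤}
  B2:   IN=(all ⊤)   OUT=(all ⊤)
  B3:   IN=(all ⊤)   OUT=(all ⊤)
  B4:   IN=(all ⊤)   OUT={f:1; rest ⊤}
  B5:   IN={f:1; rest ⊤}   OUT={a:-4, f:1; rest ⊤}
  B6:   IN={a:-4, f:1; rest ⊤}   OUT={f:1; rest ⊤}
  B7:   IN={f:1; rest ⊤}   OUT=(all ⊤)
  B8:   IN=(all ⊤)   OUT=(all ⊤)
  B9:   IN=(all ⊤)   OUT=(all ⊤)

Merge at B4: IN[B4] = OUT[B3] = {a: ⊤, b: ⊤, c: ⊤, d: ⊤, e: ⊤, f: ⊤}
Applying B4's transfer function to that IN value gives OUT[B4] (row B4 above).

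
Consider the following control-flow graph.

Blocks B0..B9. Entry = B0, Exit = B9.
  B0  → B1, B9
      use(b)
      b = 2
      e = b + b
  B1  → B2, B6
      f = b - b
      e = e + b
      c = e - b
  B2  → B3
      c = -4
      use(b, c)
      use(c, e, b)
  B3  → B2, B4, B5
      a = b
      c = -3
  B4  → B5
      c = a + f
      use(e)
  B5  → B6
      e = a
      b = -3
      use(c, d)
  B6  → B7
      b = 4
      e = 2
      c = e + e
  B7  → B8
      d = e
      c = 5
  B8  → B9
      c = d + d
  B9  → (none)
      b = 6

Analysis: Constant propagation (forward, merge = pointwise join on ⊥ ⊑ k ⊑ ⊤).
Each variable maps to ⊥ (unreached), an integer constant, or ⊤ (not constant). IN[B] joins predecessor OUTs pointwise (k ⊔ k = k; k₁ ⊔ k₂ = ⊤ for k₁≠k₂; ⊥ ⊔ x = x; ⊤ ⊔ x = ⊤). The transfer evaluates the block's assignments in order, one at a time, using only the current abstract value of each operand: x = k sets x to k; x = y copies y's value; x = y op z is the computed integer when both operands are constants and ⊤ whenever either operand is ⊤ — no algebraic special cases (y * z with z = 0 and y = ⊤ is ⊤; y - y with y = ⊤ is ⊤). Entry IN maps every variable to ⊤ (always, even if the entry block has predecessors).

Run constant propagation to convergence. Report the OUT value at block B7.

Answer: {a: ⊤, b: 4, c: 5, d: 2, e: 2, f: 0}

Derivation:
Fixpoint table:
  B0: | IN=(all ⊤) | OUT={b:2, e:4; rest ⊤}
  B1: | IN={b:2, e:4; rest ⊤} | OUT={b:2, c:4, e:6, f:0; rest ⊤}
  B2: | IN={b:2, e:6, f:0; rest ⊤} | OUT={b:2, c:-4, e:6, f:0; rest ⊤}
  B3: | IN={b:2, c:-4, e:6, f:0; rest ⊤} | OUT={a:2, b:2, c:-3, e:6, f:0; rest ⊤}
  B4: | IN={a:2, b:2, c:-3, e:6, f:0; rest ⊤} | OUT={a:2, b:2, c:2, e:6, f:0; rest ⊤}
  B5: | IN={a:2, b:2, e:6, f:0; rest ⊤} | OUT={a:2, b:-3, e:2, f:0; rest ⊤}
  B6: | IN={f:0; rest ⊤} | OUT={b:4, c:4, e:2, f:0; rest ⊤}
  B7: | IN={b:4, c:4, e:2, f:0; rest ⊤} | OUT={b:4, c:5, d:2, e:2, f:0; rest ⊤}
  B8: | IN={b:4, c:5, d:2, e:2, f:0; rest ⊤} | OUT={b:4, c:4, d:2, e:2, f:0; rest ⊤}
  B9: | IN=(all ⊤) | OUT={b:6; rest ⊤}

Merge at B7: IN[B7] = OUT[B6] = {a: ⊤, b: 4, c: 4, d: ⊤, e: 2, f: 0}
Applying B7's transfer function to that IN value gives OUT[B7] (row B7 above).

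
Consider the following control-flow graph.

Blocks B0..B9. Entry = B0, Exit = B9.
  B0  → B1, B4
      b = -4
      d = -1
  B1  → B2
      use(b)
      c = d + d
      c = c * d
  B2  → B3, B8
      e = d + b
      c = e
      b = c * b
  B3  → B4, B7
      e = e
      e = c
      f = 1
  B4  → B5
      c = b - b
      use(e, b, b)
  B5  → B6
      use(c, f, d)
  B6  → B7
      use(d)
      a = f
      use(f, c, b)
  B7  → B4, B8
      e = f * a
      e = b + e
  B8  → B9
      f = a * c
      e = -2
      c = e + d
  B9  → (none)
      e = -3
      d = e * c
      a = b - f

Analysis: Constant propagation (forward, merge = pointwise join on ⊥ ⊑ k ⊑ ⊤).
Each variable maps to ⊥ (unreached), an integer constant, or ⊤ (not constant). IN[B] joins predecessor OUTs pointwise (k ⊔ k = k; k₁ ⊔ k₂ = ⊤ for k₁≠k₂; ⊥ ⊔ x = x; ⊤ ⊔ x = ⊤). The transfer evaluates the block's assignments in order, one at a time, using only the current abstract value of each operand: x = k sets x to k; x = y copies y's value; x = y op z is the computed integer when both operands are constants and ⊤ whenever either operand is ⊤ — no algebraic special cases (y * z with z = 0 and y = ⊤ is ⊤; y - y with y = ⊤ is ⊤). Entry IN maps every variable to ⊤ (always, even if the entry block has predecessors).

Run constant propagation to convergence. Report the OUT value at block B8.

Answer: {a: ⊤, b: ⊤, c: -3, d: -1, e: -2, f: ⊤}

Trace:
Converged values:
  B0:  IN=(all ⊤)  OUT={b:-4, d:-1; rest ⊤}
  B1:  IN={b:-4, d:-1; rest ⊤}  OUT={b:-4, c:2, d:-1; rest ⊤}
  B2:  IN={b:-4, c:2, d:-1; rest ⊤}  OUT={b:20, c:-5, d:-1, e:-5; rest ⊤}
  B3:  IN={b:20, c:-5, d:-1, e:-5; rest ⊤}  OUT={b:20, c:-5, d:-1, e:-5, f:1; rest ⊤}
  B4:  IN={d:-1; rest ⊤}  OUT={d:-1; rest ⊤}
  B5:  IN={d:-1; rest ⊤}  OUT={d:-1; rest ⊤}
  B6:  IN={d:-1; rest ⊤}  OUT={d:-1; rest ⊤}
  B7:  IN={d:-1; rest ⊤}  OUT={d:-1; rest ⊤}
  B8:  IN={d:-1; rest ⊤}  OUT={c:-3, d:-1, e:-2; rest ⊤}
  B9:  IN={c:-3, d:-1, e:-2; rest ⊤}  OUT={c:-3, d:9, e:-3; rest ⊤}

Merge at B8: IN[B8] = OUT[B2] ⊔ OUT[B7] = {a: ⊤, b: ⊤, c: ⊤, d: -1, e: ⊤, f: ⊤}
Applying B8's transfer function to that IN value gives OUT[B8] (row B8 above).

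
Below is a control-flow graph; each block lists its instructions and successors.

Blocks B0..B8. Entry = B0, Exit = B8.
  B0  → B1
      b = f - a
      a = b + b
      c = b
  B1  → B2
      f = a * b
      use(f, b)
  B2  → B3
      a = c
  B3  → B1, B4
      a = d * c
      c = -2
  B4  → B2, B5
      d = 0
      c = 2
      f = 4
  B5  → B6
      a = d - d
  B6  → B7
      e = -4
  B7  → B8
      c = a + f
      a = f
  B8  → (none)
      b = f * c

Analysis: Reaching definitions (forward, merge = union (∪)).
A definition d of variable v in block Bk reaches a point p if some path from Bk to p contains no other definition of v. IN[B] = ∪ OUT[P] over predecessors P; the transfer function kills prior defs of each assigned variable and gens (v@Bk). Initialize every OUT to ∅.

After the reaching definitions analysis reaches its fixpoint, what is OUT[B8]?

Answer: {a@B7, b@B8, c@B7, d@B4, e@B6, f@B4}

Trace:
Per-block solution:
  B0: | IN={} | OUT={a@B0, b@B0, c@B0}
  B1: | IN={a@B0, a@B3, b@B0, c@B0, c@B3, d@B4, f@B1, f@B4} | OUT={a@B0, a@B3, b@B0, c@B0, c@B3, d@B4, f@B1}
  B2: | IN={a@B0, a@B3, b@B0, c@B0, c@B3, c@B4, d@B4, f@B1, f@B4} | OUT={a@B2, b@B0, c@B0, c@B3, c@B4, d@B4, f@B1, f@B4}
  B3: | IN={a@B2, b@B0, c@B0, c@B3, c@B4, d@B4, f@B1, f@B4} | OUT={a@B3, b@B0, c@B3, d@B4, f@B1, f@B4}
  B4: | IN={a@B3, b@B0, c@B3, d@B4, f@B1, f@B4} | OUT={a@B3, b@B0, c@B4, d@B4, f@B4}
  B5: | IN={a@B3, b@B0, c@B4, d@B4, f@B4} | OUT={a@B5, b@B0, c@B4, d@B4, f@B4}
  B6: | IN={a@B5, b@B0, c@B4, d@B4, f@B4} | OUT={a@B5, b@B0, c@B4, d@B4, e@B6, f@B4}
  B7: | IN={a@B5, b@B0, c@B4, d@B4, e@B6, f@B4} | OUT={a@B7, b@B0, c@B7, d@B4, e@B6, f@B4}
  B8: | IN={a@B7, b@B0, c@B7, d@B4, e@B6, f@B4} | OUT={a@B7, b@B8, c@B7, d@B4, e@B6, f@B4}

Merge at B8: IN[B8] = OUT[B7] = {a@B7, b@B0, c@B7, d@B4, e@B6, f@B4}
Applying B8's transfer function to that IN value gives OUT[B8] (row B8 above).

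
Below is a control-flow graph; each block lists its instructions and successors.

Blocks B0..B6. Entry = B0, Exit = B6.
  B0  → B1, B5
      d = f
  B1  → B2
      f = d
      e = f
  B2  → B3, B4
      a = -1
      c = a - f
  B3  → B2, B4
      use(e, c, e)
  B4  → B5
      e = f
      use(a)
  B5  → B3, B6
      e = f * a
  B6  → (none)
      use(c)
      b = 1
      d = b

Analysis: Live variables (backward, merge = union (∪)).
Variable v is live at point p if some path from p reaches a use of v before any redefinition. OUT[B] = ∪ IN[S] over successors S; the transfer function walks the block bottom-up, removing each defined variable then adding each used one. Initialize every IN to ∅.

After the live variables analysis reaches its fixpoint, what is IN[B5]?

Answer: {a, c, f}

Trace:
Fixpoint table:
  B0: | IN={a, c, f} | OUT={a, c, d, f}
  B1: | IN={d} | OUT={e, f}
  B2: | IN={e, f} | OUT={a, c, e, f}
  B3: | IN={a, c, e, f} | OUT={a, c, e, f}
  B4: | IN={a, c, f} | OUT={a, c, f}
  B5: | IN={a, c, f} | OUT={a, c, e, f}
  B6: | IN={c} | OUT={}

Merge at B5: OUT[B5] = IN[B3] ⊔ IN[B6] = {a, c, e, f}
Applying B5's transfer function to that OUT value gives IN[B5] (row B5 above).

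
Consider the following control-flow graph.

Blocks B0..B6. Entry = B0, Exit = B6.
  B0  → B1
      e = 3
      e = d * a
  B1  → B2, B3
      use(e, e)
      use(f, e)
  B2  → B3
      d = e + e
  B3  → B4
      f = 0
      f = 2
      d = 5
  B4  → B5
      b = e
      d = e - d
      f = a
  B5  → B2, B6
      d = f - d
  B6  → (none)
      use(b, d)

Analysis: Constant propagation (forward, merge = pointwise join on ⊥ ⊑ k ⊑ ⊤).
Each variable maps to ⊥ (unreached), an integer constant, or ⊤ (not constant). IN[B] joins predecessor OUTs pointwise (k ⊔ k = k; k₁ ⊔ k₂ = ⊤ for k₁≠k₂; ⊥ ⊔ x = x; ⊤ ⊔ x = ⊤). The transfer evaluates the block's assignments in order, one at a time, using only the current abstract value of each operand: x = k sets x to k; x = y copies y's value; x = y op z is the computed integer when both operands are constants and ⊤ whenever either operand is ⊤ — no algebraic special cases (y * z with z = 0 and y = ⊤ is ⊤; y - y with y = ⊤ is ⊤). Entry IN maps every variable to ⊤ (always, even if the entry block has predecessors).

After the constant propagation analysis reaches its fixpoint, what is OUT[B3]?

Answer: {a: ⊤, b: ⊤, c: ⊤, d: 5, e: ⊤, f: 2}

Trace:
Fixpoint table:
  B0:  IN=(all ⊤)  OUT=(all ⊤)
  B1:  IN=(all ⊤)  OUT=(all ⊤)
  B2:  IN=(all ⊤)  OUT=(all ⊤)
  B3:  IN=(all ⊤)  OUT={d:5, f:2; rest ⊤}
  B4:  IN={d:5, f:2; rest ⊤}  OUT=(all ⊤)
  B5:  IN=(all ⊤)  OUT=(all ⊤)
  B6:  IN=(all ⊤)  OUT=(all ⊤)

Merge at B3: IN[B3] = OUT[B1] ⊔ OUT[B2] = {a: ⊤, b: ⊤, c: ⊤, d: ⊤, e: ⊤, f: ⊤}
Applying B3's transfer function to that IN value gives OUT[B3] (row B3 above).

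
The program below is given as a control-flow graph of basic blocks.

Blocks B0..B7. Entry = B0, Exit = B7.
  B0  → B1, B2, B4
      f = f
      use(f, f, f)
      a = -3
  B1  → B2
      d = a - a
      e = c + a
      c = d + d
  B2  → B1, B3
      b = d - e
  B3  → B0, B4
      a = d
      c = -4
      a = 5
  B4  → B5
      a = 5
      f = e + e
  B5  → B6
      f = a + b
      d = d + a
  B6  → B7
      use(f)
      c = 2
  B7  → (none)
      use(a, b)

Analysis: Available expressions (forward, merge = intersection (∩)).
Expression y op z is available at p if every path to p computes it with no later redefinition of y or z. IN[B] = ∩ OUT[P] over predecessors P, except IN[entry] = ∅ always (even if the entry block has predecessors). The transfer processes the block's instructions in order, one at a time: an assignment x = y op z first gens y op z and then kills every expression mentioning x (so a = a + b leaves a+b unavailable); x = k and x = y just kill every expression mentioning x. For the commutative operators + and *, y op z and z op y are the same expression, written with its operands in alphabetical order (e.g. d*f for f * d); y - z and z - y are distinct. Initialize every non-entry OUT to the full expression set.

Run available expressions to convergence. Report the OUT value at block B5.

Fixpoint table:
  B0:   IN={}   OUT={}
  B1:   IN={}   OUT={a-a, d+d}
  B2:   IN={}   OUT={d-e}
  B3:   IN={d-e}   OUT={d-e}
  B4:   IN={}   OUT={e+e}
  B5:   IN={e+e}   OUT={a+b, e+e}
  B6:   IN={a+b, e+e}   OUT={a+b, e+e}
  B7:   IN={a+b, e+e}   OUT={a+b, e+e}

Merge at B5: IN[B5] = OUT[B4] = {e+e}
Applying B5's transfer function to that IN value gives OUT[B5] (row B5 above).

Answer: {a+b, e+e}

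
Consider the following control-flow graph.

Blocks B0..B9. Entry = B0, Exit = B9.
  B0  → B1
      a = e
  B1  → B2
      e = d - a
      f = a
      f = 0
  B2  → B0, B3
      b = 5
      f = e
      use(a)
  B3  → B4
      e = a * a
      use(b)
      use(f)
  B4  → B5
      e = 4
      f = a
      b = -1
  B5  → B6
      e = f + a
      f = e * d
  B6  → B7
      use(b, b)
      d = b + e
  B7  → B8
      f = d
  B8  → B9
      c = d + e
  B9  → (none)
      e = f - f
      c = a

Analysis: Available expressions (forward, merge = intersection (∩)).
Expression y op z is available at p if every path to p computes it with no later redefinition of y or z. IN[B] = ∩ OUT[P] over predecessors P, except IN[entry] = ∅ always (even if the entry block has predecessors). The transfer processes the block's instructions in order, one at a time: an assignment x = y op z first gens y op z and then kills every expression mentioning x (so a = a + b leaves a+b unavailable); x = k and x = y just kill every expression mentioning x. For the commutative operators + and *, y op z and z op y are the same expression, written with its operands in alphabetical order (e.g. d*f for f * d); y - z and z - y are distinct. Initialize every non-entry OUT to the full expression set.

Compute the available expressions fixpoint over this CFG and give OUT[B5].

Answer: {a*a, d*e, d-a}

Working:
Per-block solution:
  B0:   IN={}   OUT={}
  B1:   IN={}   OUT={d-a}
  B2:   IN={d-a}   OUT={d-a}
  B3:   IN={d-a}   OUT={a*a, d-a}
  B4:   IN={a*a, d-a}   OUT={a*a, d-a}
  B5:   IN={a*a, d-a}   OUT={a*a, d*e, d-a}
  B6:   IN={a*a, d*e, d-a}   OUT={a*a, b+e}
  B7:   IN={a*a, b+e}   OUT={a*a, b+e}
  B8:   IN={a*a, b+e}   OUT={a*a, b+e, d+e}
  B9:   IN={a*a, b+e, d+e}   OUT={a*a, f-f}

Merge at B5: IN[B5] = OUT[B4] = {a*a, d-a}
Applying B5's transfer function to that IN value gives OUT[B5] (row B5 above).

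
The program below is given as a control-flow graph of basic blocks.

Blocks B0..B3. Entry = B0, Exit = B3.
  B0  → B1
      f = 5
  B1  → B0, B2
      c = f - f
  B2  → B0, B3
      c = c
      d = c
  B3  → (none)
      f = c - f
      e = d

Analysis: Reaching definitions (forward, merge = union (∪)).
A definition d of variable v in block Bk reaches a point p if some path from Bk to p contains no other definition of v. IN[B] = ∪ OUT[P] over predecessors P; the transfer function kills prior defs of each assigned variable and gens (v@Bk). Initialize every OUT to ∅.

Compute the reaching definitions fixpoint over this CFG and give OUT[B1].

Answer: {c@B1, d@B2, f@B0}

Derivation:
Fixpoint table:
  B0: | IN={c@B1, c@B2, d@B2, f@B0} | OUT={c@B1, c@B2, d@B2, f@B0}
  B1: | IN={c@B1, c@B2, d@B2, f@B0} | OUT={c@B1, d@B2, f@B0}
  B2: | IN={c@B1, d@B2, f@B0} | OUT={c@B2, d@B2, f@B0}
  B3: | IN={c@B2, d@B2, f@B0} | OUT={c@B2, d@B2, e@B3, f@B3}

Merge at B1: IN[B1] = OUT[B0] = {c@B1, c@B2, d@B2, f@B0}
Applying B1's transfer function to that IN value gives OUT[B1] (row B1 above).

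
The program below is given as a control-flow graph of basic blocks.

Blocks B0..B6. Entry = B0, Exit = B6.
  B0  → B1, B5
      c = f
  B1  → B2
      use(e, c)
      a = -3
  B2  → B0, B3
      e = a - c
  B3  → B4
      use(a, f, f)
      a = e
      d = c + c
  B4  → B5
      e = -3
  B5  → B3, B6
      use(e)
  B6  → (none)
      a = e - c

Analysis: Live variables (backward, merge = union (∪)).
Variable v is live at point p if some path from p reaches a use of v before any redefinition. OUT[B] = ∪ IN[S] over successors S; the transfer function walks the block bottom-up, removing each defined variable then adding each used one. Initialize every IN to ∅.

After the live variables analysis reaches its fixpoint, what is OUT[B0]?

Converged values:
  B0:   IN={a, e, f}   OUT={a, c, e, f}
  B1:   IN={c, e, f}   OUT={a, c, f}
  B2:   IN={a, c, f}   OUT={a, c, e, f}
  B3:   IN={a, c, e, f}   OUT={a, c, f}
  B4:   IN={a, c, f}   OUT={a, c, e, f}
  B5:   IN={a, c, e, f}   OUT={a, c, e, f}
  B6:   IN={c, e}   OUT={}

Merge at B0: OUT[B0] = IN[B1] ⊔ IN[B5] = {a, c, e, f}

Answer: {a, c, e, f}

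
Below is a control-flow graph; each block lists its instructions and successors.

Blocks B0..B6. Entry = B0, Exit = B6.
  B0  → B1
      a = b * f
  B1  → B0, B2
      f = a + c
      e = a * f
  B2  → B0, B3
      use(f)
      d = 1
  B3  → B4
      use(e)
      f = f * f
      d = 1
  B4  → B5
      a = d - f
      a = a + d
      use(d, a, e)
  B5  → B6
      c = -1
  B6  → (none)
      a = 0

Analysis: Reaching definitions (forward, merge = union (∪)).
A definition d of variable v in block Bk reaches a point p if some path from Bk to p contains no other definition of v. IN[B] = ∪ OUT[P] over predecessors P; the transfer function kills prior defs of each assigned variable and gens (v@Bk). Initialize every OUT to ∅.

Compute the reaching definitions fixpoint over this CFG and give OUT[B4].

Per-block solution:
  B0:   IN={a@B0, d@B2, e@B1, f@B1}   OUT={a@B0, d@B2, e@B1, f@B1}
  B1:   IN={a@B0, d@B2, e@B1, f@B1}   OUT={a@B0, d@B2, e@B1, f@B1}
  B2:   IN={a@B0, d@B2, e@B1, f@B1}   OUT={a@B0, d@B2, e@B1, f@B1}
  B3:   IN={a@B0, d@B2, e@B1, f@B1}   OUT={a@B0, d@B3, e@B1, f@B3}
  B4:   IN={a@B0, d@B3, e@B1, f@B3}   OUT={a@B4, d@B3, e@B1, f@B3}
  B5:   IN={a@B4, d@B3, e@B1, f@B3}   OUT={a@B4, c@B5, d@B3, e@B1, f@B3}
  B6:   IN={a@B4, c@B5, d@B3, e@B1, f@B3}   OUT={a@B6, c@B5, d@B3, e@B1, f@B3}

Merge at B4: IN[B4] = OUT[B3] = {a@B0, d@B3, e@B1, f@B3}
Applying B4's transfer function to that IN value gives OUT[B4] (row B4 above).

Answer: {a@B4, d@B3, e@B1, f@B3}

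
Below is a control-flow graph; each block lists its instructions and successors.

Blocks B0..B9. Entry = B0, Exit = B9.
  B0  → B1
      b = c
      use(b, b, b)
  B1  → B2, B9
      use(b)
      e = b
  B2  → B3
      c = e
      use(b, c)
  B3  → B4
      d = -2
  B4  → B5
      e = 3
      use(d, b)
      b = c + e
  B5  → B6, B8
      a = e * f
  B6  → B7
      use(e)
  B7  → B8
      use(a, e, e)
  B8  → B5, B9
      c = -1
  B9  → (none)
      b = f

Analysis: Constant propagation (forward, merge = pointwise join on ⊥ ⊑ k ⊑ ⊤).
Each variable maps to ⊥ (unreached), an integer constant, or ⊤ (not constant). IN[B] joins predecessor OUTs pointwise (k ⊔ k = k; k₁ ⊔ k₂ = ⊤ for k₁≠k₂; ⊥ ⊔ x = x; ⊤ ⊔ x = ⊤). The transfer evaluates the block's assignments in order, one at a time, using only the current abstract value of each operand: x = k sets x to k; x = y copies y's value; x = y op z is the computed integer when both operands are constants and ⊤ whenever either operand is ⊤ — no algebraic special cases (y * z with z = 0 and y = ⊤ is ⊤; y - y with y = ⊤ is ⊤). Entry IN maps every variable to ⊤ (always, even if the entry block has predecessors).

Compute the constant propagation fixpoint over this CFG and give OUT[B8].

Answer: {a: ⊤, b: ⊤, c: -1, d: -2, e: 3, f: ⊤}

Working:
Per-block solution:
  B0: | IN=(all ⊤) | OUT=(all ⊤)
  B1: | IN=(all ⊤) | OUT=(all ⊤)
  B2: | IN=(all ⊤) | OUT=(all ⊤)
  B3: | IN=(all ⊤) | OUT={d:-2; rest ⊤}
  B4: | IN={d:-2; rest ⊤} | OUT={d:-2, e:3; rest ⊤}
  B5: | IN={d:-2, e:3; rest ⊤} | OUT={d:-2, e:3; rest ⊤}
  B6: | IN={d:-2, e:3; rest ⊤} | OUT={d:-2, e:3; rest ⊤}
  B7: | IN={d:-2, e:3; rest ⊤} | OUT={d:-2, e:3; rest ⊤}
  B8: | IN={d:-2, e:3; rest ⊤} | OUT={c:-1, d:-2, e:3; rest ⊤}
  B9: | IN=(all ⊤) | OUT=(all ⊤)

Merge at B8: IN[B8] = OUT[B5] ⊔ OUT[B7] = {a: ⊤, b: ⊤, c: ⊤, d: -2, e: 3, f: ⊤}
Applying B8's transfer function to that IN value gives OUT[B8] (row B8 above).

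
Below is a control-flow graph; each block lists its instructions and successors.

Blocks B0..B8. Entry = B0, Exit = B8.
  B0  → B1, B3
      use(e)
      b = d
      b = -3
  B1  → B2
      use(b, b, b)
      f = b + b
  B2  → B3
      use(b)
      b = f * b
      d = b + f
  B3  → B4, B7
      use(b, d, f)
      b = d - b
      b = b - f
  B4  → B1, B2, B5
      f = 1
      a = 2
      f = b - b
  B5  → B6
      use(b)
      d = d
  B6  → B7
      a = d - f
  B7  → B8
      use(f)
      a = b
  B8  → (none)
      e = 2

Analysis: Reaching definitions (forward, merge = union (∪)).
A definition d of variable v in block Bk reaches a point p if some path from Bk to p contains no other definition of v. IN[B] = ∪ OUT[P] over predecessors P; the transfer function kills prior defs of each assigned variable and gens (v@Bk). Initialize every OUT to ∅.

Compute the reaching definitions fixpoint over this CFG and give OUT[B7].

Answer: {a@B7, b@B3, d@B2, d@B5, f@B1, f@B4}

Trace:
Converged values:
  B0:   IN={}   OUT={b@B0}
  B1:   IN={a@B4, b@B0, b@B3, d@B2, f@B4}   OUT={a@B4, b@B0, b@B3, d@B2, f@B1}
  B2:   IN={a@B4, b@B0, b@B3, d@B2, f@B1, f@B4}   OUT={a@B4, b@B2, d@B2, f@B1, f@B4}
  B3:   IN={a@B4, b@B0, b@B2, d@B2, f@B1, f@B4}   OUT={a@B4, b@B3, d@B2, f@B1, f@B4}
  B4:   IN={a@B4, b@B3, d@B2, f@B1, f@B4}   OUT={a@B4, b@B3, d@B2, f@B4}
  B5:   IN={a@B4, b@B3, d@B2, f@B4}   OUT={a@B4, b@B3, d@B5, f@B4}
  B6:   IN={a@B4, b@B3, d@B5, f@B4}   OUT={a@B6, b@B3, d@B5, f@B4}
  B7:   IN={a@B4, a@B6, b@B3, d@B2, d@B5, f@B1, f@B4}   OUT={a@B7, b@B3, d@B2, d@B5, f@B1, f@B4}
  B8:   IN={a@B7, b@B3, d@B2, d@B5, f@B1, f@B4}   OUT={a@B7, b@B3, d@B2, d@B5, e@B8, f@B1, f@B4}

Merge at B7: IN[B7] = OUT[B3] ⊔ OUT[B6] = {a@B4, a@B6, b@B3, d@B2, d@B5, f@B1, f@B4}
Applying B7's transfer function to that IN value gives OUT[B7] (row B7 above).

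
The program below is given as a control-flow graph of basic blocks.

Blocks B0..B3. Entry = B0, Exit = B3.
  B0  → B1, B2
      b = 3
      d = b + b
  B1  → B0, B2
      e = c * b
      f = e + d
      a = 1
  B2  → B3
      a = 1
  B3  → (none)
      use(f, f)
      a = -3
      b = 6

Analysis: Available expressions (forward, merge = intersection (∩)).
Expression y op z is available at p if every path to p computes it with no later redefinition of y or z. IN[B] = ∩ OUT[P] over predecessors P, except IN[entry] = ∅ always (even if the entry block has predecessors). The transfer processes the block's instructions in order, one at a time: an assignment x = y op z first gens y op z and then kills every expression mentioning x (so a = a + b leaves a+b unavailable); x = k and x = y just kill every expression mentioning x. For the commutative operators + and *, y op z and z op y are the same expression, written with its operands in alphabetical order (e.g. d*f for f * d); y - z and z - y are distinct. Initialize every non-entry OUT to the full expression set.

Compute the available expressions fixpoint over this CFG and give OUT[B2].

Answer: {b+b}

Trace:
Fixpoint table:
  B0: | IN={} | OUT={b+b}
  B1: | IN={b+b} | OUT={b*c, b+b, d+e}
  B2: | IN={b+b} | OUT={b+b}
  B3: | IN={b+b} | OUT={}

Merge at B2: IN[B2] = OUT[B0] ∩ OUT[B1] = {b+b}
Applying B2's transfer function to that IN value gives OUT[B2] (row B2 above).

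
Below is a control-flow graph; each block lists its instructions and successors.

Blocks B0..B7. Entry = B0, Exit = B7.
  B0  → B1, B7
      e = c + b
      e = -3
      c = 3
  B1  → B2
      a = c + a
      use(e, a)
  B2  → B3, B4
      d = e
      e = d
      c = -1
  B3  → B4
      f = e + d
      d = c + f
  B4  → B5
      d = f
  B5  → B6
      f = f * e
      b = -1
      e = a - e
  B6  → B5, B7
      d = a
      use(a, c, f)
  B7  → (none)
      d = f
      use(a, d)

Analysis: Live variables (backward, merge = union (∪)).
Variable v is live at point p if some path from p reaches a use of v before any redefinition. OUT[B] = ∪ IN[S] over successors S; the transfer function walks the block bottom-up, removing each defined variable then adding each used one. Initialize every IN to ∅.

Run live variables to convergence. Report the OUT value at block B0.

Converged values:
  B0:  IN={a, b, c, f}  OUT={a, c, e, f}
  B1:  IN={a, c, e, f}  OUT={a, e, f}
  B2:  IN={a, e, f}  OUT={a, c, d, e, f}
  B3:  IN={a, c, d, e}  OUT={a, c, e, f}
  B4:  IN={a, c, e, f}  OUT={a, c, e, f}
  B5:  IN={a, c, e, f}  OUT={a, c, e, f}
  B6:  IN={a, c, e, f}  OUT={a, c, e, f}
  B7:  IN={a, f}  OUT={}

Merge at B0: OUT[B0] = IN[B1] ⊔ IN[B7] = {a, c, e, f}

Answer: {a, c, e, f}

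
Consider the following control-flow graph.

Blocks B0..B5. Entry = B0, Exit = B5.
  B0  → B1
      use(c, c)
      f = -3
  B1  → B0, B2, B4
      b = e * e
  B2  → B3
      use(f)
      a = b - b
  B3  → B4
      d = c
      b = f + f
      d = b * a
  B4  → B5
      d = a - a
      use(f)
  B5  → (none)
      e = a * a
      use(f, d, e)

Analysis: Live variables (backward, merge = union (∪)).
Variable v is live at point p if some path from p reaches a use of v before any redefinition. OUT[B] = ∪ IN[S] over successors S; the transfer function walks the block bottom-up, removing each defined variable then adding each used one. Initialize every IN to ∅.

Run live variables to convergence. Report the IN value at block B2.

Answer: {b, c, f}

Trace:
Fixpoint table:
  B0: | IN={a, c, e} | OUT={a, c, e, f}
  B1: | IN={a, c, e, f} | OUT={a, b, c, e, f}
  B2: | IN={b, c, f} | OUT={a, c, f}
  B3: | IN={a, c, f} | OUT={a, f}
  B4: | IN={a, f} | OUT={a, d, f}
  B5: | IN={a, d, f} | OUT={}

Merge at B2: OUT[B2] = IN[B3] = {a, c, f}
Applying B2's transfer function to that OUT value gives IN[B2] (row B2 above).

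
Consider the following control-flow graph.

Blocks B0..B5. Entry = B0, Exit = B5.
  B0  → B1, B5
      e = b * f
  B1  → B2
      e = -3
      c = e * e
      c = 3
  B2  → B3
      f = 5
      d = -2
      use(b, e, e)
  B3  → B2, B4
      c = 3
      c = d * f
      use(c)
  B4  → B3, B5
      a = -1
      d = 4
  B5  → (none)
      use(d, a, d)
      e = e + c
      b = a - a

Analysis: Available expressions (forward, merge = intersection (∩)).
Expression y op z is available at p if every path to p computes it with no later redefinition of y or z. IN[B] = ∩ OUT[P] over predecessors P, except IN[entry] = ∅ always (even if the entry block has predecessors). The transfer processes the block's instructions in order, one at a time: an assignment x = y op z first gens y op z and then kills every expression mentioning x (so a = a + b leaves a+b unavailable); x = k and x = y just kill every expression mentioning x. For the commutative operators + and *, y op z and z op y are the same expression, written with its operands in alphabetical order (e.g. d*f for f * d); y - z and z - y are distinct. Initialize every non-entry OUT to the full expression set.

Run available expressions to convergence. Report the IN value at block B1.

Answer: {b*f}

Trace:
Per-block solution:
  B0:  IN={}  OUT={b*f}
  B1:  IN={b*f}  OUT={b*f, e*e}
  B2:  IN={e*e}  OUT={e*e}
  B3:  IN={e*e}  OUT={d*f, e*e}
  B4:  IN={d*f, e*e}  OUT={e*e}
  B5:  IN={}  OUT={a-a}

Merge at B1: IN[B1] = OUT[B0] = {b*f}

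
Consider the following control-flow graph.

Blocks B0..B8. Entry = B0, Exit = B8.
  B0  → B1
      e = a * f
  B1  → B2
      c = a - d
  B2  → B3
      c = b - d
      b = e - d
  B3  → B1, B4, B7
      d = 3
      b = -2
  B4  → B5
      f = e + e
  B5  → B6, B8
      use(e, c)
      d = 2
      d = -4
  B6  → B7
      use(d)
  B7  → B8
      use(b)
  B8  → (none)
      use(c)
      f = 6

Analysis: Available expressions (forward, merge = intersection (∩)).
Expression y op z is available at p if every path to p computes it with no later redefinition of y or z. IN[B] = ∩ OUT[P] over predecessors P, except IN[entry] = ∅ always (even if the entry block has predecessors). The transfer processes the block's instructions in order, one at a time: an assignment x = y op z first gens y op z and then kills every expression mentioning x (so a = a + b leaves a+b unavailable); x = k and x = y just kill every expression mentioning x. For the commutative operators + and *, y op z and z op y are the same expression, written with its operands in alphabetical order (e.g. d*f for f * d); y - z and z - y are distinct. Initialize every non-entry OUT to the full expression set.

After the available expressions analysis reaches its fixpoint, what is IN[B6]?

Answer: {e+e}

Working:
Fixpoint table:
  B0: | IN={} | OUT={a*f}
  B1: | IN={a*f} | OUT={a*f, a-d}
  B2: | IN={a*f, a-d} | OUT={a*f, a-d, e-d}
  B3: | IN={a*f, a-d, e-d} | OUT={a*f}
  B4: | IN={a*f} | OUT={e+e}
  B5: | IN={e+e} | OUT={e+e}
  B6: | IN={e+e} | OUT={e+e}
  B7: | IN={} | OUT={}
  B8: | IN={} | OUT={}

Merge at B6: IN[B6] = OUT[B5] = {e+e}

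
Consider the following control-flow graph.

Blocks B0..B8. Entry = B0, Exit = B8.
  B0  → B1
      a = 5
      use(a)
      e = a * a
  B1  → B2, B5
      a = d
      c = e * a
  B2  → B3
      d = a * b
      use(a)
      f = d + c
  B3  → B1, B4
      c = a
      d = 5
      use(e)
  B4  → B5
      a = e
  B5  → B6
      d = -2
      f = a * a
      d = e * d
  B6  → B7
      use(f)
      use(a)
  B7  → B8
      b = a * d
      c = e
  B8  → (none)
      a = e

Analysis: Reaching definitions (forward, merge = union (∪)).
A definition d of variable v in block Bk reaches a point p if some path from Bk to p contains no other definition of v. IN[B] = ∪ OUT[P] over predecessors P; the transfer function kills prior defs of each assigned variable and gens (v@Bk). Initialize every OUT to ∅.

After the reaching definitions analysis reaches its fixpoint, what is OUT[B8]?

Fixpoint table:
  B0:   IN={}   OUT={a@B0, e@B0}
  B1:   IN={a@B0, a@B1, c@B3, d@B3, e@B0, f@B2}   OUT={a@B1, c@B1, d@B3, e@B0, f@B2}
  B2:   IN={a@B1, c@B1, d@B3, e@B0, f@B2}   OUT={a@B1, c@B1, d@B2, e@B0, f@B2}
  B3:   IN={a@B1, c@B1, d@B2, e@B0, f@B2}   OUT={a@B1, c@B3, d@B3, e@B0, f@B2}
  B4:   IN={a@B1, c@B3, d@B3, e@B0, f@B2}   OUT={a@B4, c@B3, d@B3, e@B0, f@B2}
  B5:   IN={a@B1, a@B4, c@B1, c@B3, d@B3, e@B0, f@B2}   OUT={a@B1, a@B4, c@B1, c@B3, d@B5, e@B0, f@B5}
  B6:   IN={a@B1, a@B4, c@B1, c@B3, d@B5, e@B0, f@B5}   OUT={a@B1, a@B4, c@B1, c@B3, d@B5, e@B0, f@B5}
  B7:   IN={a@B1, a@B4, c@B1, c@B3, d@B5, e@B0, f@B5}   OUT={a@B1, a@B4, b@B7, c@B7, d@B5, e@B0, f@B5}
  B8:   IN={a@B1, a@B4, b@B7, c@B7, d@B5, e@B0, f@B5}   OUT={a@B8, b@B7, c@B7, d@B5, e@B0, f@B5}

Merge at B8: IN[B8] = OUT[B7] = {a@B1, a@B4, b@B7, c@B7, d@B5, e@B0, f@B5}
Applying B8's transfer function to that IN value gives OUT[B8] (row B8 above).

Answer: {a@B8, b@B7, c@B7, d@B5, e@B0, f@B5}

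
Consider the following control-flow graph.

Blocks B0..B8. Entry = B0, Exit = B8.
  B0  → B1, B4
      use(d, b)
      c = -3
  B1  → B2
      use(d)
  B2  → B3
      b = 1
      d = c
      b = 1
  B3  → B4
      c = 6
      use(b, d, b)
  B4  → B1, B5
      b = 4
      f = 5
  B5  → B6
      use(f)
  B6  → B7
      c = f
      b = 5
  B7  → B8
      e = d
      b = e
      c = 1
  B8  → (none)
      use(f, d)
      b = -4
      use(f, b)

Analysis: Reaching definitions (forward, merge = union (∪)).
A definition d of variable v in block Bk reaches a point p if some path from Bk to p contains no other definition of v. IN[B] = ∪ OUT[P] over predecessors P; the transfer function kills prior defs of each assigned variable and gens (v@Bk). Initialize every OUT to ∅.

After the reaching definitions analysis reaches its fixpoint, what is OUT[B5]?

Answer: {b@B4, c@B0, c@B3, d@B2, f@B4}

Working:
Per-block solution:
  B0:  IN={}  OUT={c@B0}
  B1:  IN={b@B4, c@B0, c@B3, d@B2, f@B4}  OUT={b@B4, c@B0, c@B3, d@B2, f@B4}
  B2:  IN={b@B4, c@B0, c@B3, d@B2, f@B4}  OUT={b@B2, c@B0, c@B3, d@B2, f@B4}
  B3:  IN={b@B2, c@B0, c@B3, d@B2, f@B4}  OUT={b@B2, c@B3, d@B2, f@B4}
  B4:  IN={b@B2, c@B0, c@B3, d@B2, f@B4}  OUT={b@B4, c@B0, c@B3, d@B2, f@B4}
  B5:  IN={b@B4, c@B0, c@B3, d@B2, f@B4}  OUT={b@B4, c@B0, c@B3, d@B2, f@B4}
  B6:  IN={b@B4, c@B0, c@B3, d@B2, f@B4}  OUT={b@B6, c@B6, d@B2, f@B4}
  B7:  IN={b@B6, c@B6, d@B2, f@B4}  OUT={b@B7, c@B7, d@B2, e@B7, f@B4}
  B8:  IN={b@B7, c@B7, d@B2, e@B7, f@B4}  OUT={b@B8, c@B7, d@B2, e@B7, f@B4}

Merge at B5: IN[B5] = OUT[B4] = {b@B4, c@B0, c@B3, d@B2, f@B4}
Applying B5's transfer function to that IN value gives OUT[B5] (row B5 above).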